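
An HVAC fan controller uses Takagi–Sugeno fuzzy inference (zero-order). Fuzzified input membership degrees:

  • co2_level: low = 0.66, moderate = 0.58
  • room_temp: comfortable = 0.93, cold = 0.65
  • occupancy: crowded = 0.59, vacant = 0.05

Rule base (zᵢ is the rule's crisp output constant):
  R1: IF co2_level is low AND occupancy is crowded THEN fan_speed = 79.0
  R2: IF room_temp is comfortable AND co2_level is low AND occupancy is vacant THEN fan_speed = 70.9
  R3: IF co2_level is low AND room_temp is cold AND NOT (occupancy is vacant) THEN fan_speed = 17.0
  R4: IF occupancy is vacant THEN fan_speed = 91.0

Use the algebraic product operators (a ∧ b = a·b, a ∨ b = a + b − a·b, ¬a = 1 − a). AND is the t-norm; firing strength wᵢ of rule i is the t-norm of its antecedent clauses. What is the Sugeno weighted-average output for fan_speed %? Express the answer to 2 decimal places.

50.61

R1 (z=79.0): low=0.66, crowded=0.59; AND[a·b] → w = 0.3894
R2 (z=70.9): comfortable=0.93, low=0.66, vacant=0.05; AND[a·b] → w = 0.0307
R3 (z=17.0): low=0.66, cold=0.65, ¬vacant=1−0.05=0.95; AND[a·b] → w = 0.4076
R4 (z=91.0): vacant=0.05 → w = 0.0500
Weighted average = (0.3894·79.0 + 0.0307·70.9 + 0.4076·17.0 + 0.0500·91.0) / (0.3894 + 0.0307 + 0.4076 + 0.0500)
  = 44.4169 / 0.8776 = 50.61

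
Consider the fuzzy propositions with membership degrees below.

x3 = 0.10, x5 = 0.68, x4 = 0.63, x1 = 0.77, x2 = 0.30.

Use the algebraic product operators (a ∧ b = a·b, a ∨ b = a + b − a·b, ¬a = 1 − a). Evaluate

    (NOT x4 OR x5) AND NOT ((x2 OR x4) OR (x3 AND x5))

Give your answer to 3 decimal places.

NOT x4 = 1 − 0.6300 = 0.3700
NOT x4 OR x5 = a + b − a·b on (0.3700, 0.6800) = 0.7984
x2 OR x4 = a + b − a·b on (0.3000, 0.6300) = 0.7410
x3 AND x5 = a·b on (0.1000, 0.6800) = 0.0680
(x2 OR x4) OR (x3 AND x5) = a + b − a·b on (0.7410, 0.0680) = 0.7586
NOT ((x2 OR x4) OR (x3 AND x5)) = 1 − 0.7586 = 0.2414
(NOT x4 OR x5) AND NOT ((x2 OR x4) OR (x3 AND x5)) = a·b on (0.7984, 0.2414) = 0.1927

0.193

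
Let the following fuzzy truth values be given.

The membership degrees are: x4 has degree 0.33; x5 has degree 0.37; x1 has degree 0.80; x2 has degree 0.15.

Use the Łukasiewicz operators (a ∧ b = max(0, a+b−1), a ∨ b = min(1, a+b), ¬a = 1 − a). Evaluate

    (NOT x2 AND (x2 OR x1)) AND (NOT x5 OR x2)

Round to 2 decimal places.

NOT x2 = 1 − 0.15 = 0.85
x2 OR x1 = min(1, a+b) on (0.15, 0.80) = 0.95
NOT x2 AND (x2 OR x1) = max(0, a+b−1) on (0.85, 0.95) = 0.80
NOT x5 = 1 − 0.37 = 0.63
NOT x5 OR x2 = min(1, a+b) on (0.63, 0.15) = 0.78
(NOT x2 AND (x2 OR x1)) AND (NOT x5 OR x2) = max(0, a+b−1) on (0.80, 0.78) = 0.58

0.58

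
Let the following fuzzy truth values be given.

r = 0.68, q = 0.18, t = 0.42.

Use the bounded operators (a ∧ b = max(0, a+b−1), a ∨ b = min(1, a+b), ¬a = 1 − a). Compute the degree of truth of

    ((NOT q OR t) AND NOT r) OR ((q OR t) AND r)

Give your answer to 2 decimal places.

0.60

NOT q = 1 − 0.18 = 0.82
NOT q OR t = min(1, a+b) on (0.82, 0.42) = 1.00
NOT r = 1 − 0.68 = 0.32
(NOT q OR t) AND NOT r = max(0, a+b−1) on (1.00, 0.32) = 0.32
q OR t = min(1, a+b) on (0.18, 0.42) = 0.60
(q OR t) AND r = max(0, a+b−1) on (0.60, 0.68) = 0.28
((NOT q OR t) AND NOT r) OR ((q OR t) AND r) = min(1, a+b) on (0.32, 0.28) = 0.60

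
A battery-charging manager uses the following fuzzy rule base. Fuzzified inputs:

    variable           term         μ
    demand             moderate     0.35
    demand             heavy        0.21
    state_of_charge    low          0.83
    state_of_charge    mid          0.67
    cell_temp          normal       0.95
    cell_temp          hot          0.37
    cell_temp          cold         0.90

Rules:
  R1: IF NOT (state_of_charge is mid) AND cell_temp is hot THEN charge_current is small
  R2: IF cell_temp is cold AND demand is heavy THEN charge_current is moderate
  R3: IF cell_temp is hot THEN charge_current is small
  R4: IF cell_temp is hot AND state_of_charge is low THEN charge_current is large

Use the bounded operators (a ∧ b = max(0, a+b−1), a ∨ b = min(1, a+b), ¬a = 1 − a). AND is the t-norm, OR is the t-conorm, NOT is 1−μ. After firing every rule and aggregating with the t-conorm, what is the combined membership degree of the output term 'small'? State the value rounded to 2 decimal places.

R1: ¬mid=1−0.67=0.33, hot=0.37; AND[max(0, a+b−1)] → w = 0.00
R2: cold=0.90, heavy=0.21; AND[max(0, a+b−1)] → w = 0.11
R3: hot=0.37 → w = 0.37
R4: hot=0.37, low=0.83; AND[max(0, a+b−1)] → w = 0.20
Rules with consequent 'small': {R1, R3} → strengths 0.00, 0.37
Aggregate via t-conorm [min(1, a+b)]: 0.37

0.37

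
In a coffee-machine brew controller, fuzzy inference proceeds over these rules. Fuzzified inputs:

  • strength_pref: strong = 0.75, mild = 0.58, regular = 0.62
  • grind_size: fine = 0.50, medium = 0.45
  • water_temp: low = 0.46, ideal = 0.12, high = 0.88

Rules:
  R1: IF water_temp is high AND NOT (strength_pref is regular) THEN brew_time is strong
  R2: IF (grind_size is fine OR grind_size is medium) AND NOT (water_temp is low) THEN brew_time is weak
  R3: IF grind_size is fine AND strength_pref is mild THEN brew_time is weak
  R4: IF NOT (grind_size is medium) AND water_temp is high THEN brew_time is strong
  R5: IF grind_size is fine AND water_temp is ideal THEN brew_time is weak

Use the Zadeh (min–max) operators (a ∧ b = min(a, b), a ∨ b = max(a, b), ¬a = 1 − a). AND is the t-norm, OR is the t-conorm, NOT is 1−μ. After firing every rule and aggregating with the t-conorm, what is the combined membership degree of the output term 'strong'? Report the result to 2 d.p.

R1: high=0.88, ¬regular=1−0.62=0.38; AND[min(a, b)] → w = 0.38
R2: (fine=0.50 OR medium=0.45) = 0.50; AND[min(a, b)] with ¬low=1−0.46=0.54 → w = 0.50
R3: fine=0.50, mild=0.58; AND[min(a, b)] → w = 0.50
R4: ¬medium=1−0.45=0.55, high=0.88; AND[min(a, b)] → w = 0.55
R5: fine=0.50, ideal=0.12; AND[min(a, b)] → w = 0.12
Rules with consequent 'strong': {R1, R4} → strengths 0.38, 0.55
Aggregate via t-conorm [max(a, b)]: 0.55

0.55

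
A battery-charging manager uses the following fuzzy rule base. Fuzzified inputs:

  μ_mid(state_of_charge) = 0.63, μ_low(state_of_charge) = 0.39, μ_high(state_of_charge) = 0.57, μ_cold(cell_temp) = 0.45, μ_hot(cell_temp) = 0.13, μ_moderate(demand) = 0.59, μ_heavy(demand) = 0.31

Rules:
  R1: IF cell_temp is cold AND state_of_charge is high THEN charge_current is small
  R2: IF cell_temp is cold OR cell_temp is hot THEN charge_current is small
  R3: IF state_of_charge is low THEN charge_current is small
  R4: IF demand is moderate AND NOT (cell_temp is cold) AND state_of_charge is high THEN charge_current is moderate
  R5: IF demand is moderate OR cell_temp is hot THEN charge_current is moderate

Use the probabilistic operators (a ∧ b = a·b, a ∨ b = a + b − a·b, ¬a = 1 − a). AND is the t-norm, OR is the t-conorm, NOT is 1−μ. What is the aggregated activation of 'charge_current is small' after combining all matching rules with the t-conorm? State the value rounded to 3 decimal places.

R1: cold=0.45, high=0.57; AND[a·b] → w = 0.2565
R2: cold=0.45, hot=0.13; OR[a + b − a·b] → w = 0.5215
R3: low=0.39 → w = 0.3900
R4: moderate=0.59, ¬cold=1−0.45=0.55, high=0.57; AND[a·b] → w = 0.1850
R5: moderate=0.59, hot=0.13; OR[a + b − a·b] → w = 0.6433
Rules with consequent 'small': {R1, R2, R3} → strengths 0.2565, 0.5215, 0.3900
Aggregate via t-conorm [a + b − a·b]: 0.7830

0.783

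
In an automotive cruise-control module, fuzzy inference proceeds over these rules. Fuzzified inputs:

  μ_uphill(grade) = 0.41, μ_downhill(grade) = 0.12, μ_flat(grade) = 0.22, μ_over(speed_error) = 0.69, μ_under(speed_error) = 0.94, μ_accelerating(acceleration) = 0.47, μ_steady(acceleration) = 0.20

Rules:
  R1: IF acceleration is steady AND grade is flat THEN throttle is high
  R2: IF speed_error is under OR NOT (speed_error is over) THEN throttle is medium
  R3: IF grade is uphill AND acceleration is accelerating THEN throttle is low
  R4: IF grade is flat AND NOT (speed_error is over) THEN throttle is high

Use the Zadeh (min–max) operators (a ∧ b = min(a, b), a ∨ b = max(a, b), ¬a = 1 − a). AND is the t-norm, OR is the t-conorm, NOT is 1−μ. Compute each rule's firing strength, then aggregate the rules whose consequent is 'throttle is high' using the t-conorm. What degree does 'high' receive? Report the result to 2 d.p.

0.22

R1: steady=0.20, flat=0.22; AND[min(a, b)] → w = 0.20
R2: under=0.94, ¬over=1−0.69=0.31; OR[max(a, b)] → w = 0.94
R3: uphill=0.41, accelerating=0.47; AND[min(a, b)] → w = 0.41
R4: flat=0.22, ¬over=1−0.69=0.31; AND[min(a, b)] → w = 0.22
Rules with consequent 'high': {R1, R4} → strengths 0.20, 0.22
Aggregate via t-conorm [max(a, b)]: 0.22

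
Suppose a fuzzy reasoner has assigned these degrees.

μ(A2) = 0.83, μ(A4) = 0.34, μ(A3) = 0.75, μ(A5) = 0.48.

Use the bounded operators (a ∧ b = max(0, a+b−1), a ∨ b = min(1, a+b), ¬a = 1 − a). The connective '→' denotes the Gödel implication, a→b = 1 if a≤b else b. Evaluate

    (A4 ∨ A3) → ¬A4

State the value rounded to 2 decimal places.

0.66

A4 ∨ A3 = min(1, a+b) on (0.34, 0.75) = 1.00
¬A4 = 1 − 0.34 = 0.66
(A4 ∨ A3) → ¬A4  [Gödel: 1 if a≤b else b] with a=1.00, b=0.66 → 0.66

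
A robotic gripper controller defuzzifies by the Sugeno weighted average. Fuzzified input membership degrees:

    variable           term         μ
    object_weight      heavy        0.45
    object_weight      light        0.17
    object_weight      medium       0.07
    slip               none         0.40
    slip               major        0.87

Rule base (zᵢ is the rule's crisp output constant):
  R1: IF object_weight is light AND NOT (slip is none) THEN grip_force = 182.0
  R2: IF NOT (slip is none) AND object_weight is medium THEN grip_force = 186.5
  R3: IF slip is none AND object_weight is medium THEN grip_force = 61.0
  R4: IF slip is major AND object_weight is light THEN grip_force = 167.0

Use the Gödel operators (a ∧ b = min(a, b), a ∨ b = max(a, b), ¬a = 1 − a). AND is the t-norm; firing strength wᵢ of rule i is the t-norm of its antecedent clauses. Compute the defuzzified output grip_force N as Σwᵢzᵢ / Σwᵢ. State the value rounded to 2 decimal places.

159.70

R1 (z=182.0): light=0.17, ¬none=1−0.40=0.60; AND[min(a, b)] → w = 0.17
R2 (z=186.5): ¬none=1−0.40=0.60, medium=0.07; AND[min(a, b)] → w = 0.07
R3 (z=61.0): none=0.40, medium=0.07; AND[min(a, b)] → w = 0.07
R4 (z=167.0): major=0.87, light=0.17; AND[min(a, b)] → w = 0.17
Weighted average = (0.17·182.0 + 0.07·186.5 + 0.07·61.0 + 0.17·167.0) / (0.17 + 0.07 + 0.07 + 0.17)
  = 76.6550 / 0.4800 = 159.70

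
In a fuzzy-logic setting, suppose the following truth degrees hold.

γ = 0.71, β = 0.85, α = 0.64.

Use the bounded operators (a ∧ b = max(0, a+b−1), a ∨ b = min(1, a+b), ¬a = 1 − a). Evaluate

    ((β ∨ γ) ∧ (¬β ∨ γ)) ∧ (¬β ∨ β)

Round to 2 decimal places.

β ∨ γ = min(1, a+b) on (0.85, 0.71) = 1.00
¬β = 1 − 0.85 = 0.15
¬β ∨ γ = min(1, a+b) on (0.15, 0.71) = 0.86
(β ∨ γ) ∧ (¬β ∨ γ) = max(0, a+b−1) on (1.00, 0.86) = 0.86
¬β = 1 − 0.85 = 0.15
¬β ∨ β = min(1, a+b) on (0.15, 0.85) = 1.00
((β ∨ γ) ∧ (¬β ∨ γ)) ∧ (¬β ∨ β) = max(0, a+b−1) on (0.86, 1.00) = 0.86

0.86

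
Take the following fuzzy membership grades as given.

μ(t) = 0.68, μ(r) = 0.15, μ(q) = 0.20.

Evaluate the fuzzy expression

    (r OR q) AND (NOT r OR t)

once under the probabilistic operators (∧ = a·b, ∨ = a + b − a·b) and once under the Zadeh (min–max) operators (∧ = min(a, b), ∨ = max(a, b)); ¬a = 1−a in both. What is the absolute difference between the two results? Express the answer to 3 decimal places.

Under probabilistic:
  r OR q = a + b − a·b on (0.1500, 0.2000) = 0.3200
  NOT r = 1 − 0.1500 = 0.8500
  NOT r OR t = a + b − a·b on (0.8500, 0.6800) = 0.9520
  (r OR q) AND (NOT r OR t) = a·b on (0.3200, 0.9520) = 0.3046
  → value = 0.3046
Under Zadeh (min–max):
  r OR q = max(a, b) on (0.15, 0.20) = 0.20
  NOT r = 1 − 0.15 = 0.85
  NOT r OR t = max(a, b) on (0.85, 0.68) = 0.85
  (r OR q) AND (NOT r OR t) = min(a, b) on (0.20, 0.85) = 0.20
  → value = 0.2000
|0.3046 − 0.2000| = 0.105

0.105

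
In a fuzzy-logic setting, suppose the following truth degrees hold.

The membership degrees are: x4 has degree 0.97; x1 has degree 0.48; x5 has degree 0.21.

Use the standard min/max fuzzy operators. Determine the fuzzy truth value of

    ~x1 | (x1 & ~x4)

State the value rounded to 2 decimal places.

~x1 = 1 − 0.48 = 0.52
~x4 = 1 − 0.97 = 0.03
x1 & ~x4 = min(a, b) on (0.48, 0.03) = 0.03
~x1 | (x1 & ~x4) = max(a, b) on (0.52, 0.03) = 0.52

0.52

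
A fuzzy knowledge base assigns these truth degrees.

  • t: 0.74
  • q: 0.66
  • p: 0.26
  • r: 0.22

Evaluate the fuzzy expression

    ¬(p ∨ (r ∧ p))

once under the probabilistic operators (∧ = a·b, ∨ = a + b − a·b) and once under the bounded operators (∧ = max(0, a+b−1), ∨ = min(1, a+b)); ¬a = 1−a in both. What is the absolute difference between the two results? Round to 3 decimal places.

Under probabilistic:
  r ∧ p = a·b on (0.2200, 0.2600) = 0.0572
  p ∨ (r ∧ p) = a + b − a·b on (0.2600, 0.0572) = 0.3023
  ¬(p ∨ (r ∧ p)) = 1 − 0.3023 = 0.6977
  → value = 0.6977
Under bounded:
  r ∧ p = max(0, a+b−1) on (0.22, 0.26) = 0.00
  p ∨ (r ∧ p) = min(1, a+b) on (0.26, 0.00) = 0.26
  ¬(p ∨ (r ∧ p)) = 1 − 0.26 = 0.74
  → value = 0.7400
|0.6977 − 0.7400| = 0.042

0.042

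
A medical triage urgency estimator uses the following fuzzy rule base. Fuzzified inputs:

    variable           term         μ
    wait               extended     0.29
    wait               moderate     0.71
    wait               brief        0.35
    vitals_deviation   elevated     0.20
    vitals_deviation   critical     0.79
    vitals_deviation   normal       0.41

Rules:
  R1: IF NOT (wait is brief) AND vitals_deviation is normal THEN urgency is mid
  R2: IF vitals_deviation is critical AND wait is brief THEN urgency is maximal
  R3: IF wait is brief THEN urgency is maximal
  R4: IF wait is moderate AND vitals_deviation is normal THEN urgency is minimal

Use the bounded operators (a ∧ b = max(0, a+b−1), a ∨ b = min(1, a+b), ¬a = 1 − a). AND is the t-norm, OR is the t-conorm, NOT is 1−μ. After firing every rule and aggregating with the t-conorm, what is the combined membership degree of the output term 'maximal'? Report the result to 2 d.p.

R1: ¬brief=1−0.35=0.65, normal=0.41; AND[max(0, a+b−1)] → w = 0.06
R2: critical=0.79, brief=0.35; AND[max(0, a+b−1)] → w = 0.14
R3: brief=0.35 → w = 0.35
R4: moderate=0.71, normal=0.41; AND[max(0, a+b−1)] → w = 0.12
Rules with consequent 'maximal': {R2, R3} → strengths 0.14, 0.35
Aggregate via t-conorm [min(1, a+b)]: 0.49

0.49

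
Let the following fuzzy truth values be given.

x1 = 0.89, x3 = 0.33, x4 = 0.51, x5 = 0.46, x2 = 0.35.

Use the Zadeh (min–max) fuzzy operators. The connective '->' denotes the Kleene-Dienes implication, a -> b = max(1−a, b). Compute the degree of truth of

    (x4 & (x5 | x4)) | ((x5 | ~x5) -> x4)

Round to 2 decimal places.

x5 | x4 = max(a, b) on (0.46, 0.51) = 0.51
x4 & (x5 | x4) = min(a, b) on (0.51, 0.51) = 0.51
~x5 = 1 − 0.46 = 0.54
x5 | ~x5 = max(a, b) on (0.46, 0.54) = 0.54
(x5 | ~x5) -> x4  [Kleene-Dienes: max(1−a, b)] with a=0.54, b=0.51 → 0.51
(x4 & (x5 | x4)) | ((x5 | ~x5) -> x4) = max(a, b) on (0.51, 0.51) = 0.51

0.51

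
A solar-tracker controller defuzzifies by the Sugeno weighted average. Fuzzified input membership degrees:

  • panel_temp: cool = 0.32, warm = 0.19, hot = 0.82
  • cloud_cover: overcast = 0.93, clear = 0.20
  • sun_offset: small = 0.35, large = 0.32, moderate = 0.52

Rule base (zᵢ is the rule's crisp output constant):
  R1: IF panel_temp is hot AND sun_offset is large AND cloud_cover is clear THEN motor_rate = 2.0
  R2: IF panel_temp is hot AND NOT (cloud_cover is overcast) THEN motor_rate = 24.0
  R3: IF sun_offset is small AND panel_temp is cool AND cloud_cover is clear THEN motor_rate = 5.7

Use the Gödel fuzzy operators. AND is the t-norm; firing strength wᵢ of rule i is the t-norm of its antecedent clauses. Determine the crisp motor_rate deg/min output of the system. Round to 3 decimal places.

6.851

R1 (z=2.0): hot=0.82, large=0.32, clear=0.20; AND[min(a, b)] → w = 0.20
R2 (z=24.0): hot=0.82, ¬overcast=1−0.93=0.07; AND[min(a, b)] → w = 0.07
R3 (z=5.7): small=0.35, cool=0.32, clear=0.20; AND[min(a, b)] → w = 0.20
Weighted average = (0.20·2.0 + 0.07·24.0 + 0.20·5.7) / (0.20 + 0.07 + 0.20)
  = 3.2200 / 0.4700 = 6.851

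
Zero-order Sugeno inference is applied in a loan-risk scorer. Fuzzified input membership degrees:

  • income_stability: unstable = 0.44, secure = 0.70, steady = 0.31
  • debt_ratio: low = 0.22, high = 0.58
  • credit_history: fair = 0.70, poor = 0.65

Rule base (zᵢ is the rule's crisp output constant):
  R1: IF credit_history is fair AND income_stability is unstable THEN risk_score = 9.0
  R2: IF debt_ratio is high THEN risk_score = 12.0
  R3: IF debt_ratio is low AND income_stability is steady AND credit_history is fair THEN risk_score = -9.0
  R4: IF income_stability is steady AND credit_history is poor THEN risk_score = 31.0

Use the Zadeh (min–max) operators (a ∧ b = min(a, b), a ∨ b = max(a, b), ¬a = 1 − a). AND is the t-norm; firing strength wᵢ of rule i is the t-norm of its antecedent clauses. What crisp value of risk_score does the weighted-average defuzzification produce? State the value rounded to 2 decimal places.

11.97

R1 (z=9.0): fair=0.70, unstable=0.44; AND[min(a, b)] → w = 0.44
R2 (z=12.0): high=0.58 → w = 0.58
R3 (z=-9.0): low=0.22, steady=0.31, fair=0.70; AND[min(a, b)] → w = 0.22
R4 (z=31.0): steady=0.31, poor=0.65; AND[min(a, b)] → w = 0.31
Weighted average = (0.44·9.0 + 0.58·12.0 + 0.22·-9.0 + 0.31·31.0) / (0.44 + 0.58 + 0.22 + 0.31)
  = 18.5500 / 1.5500 = 11.97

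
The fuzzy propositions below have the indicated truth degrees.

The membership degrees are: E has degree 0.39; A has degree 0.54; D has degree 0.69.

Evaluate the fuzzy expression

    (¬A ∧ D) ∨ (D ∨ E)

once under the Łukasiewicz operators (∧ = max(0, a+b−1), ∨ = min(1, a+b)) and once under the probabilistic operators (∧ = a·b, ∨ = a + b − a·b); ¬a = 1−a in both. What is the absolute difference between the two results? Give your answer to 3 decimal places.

Under Łukasiewicz:
  ¬A = 1 − 0.54 = 0.46
  ¬A ∧ D = max(0, a+b−1) on (0.46, 0.69) = 0.15
  D ∨ E = min(1, a+b) on (0.69, 0.39) = 1.00
  (¬A ∧ D) ∨ (D ∨ E) = min(1, a+b) on (0.15, 1.00) = 1.00
  → value = 1.0000
Under probabilistic:
  ¬A = 1 − 0.5400 = 0.4600
  ¬A ∧ D = a·b on (0.4600, 0.6900) = 0.3174
  D ∨ E = a + b − a·b on (0.6900, 0.3900) = 0.8109
  (¬A ∧ D) ∨ (D ∨ E) = a + b − a·b on (0.3174, 0.8109) = 0.8709
  → value = 0.8709
|1.0000 − 0.8709| = 0.129

0.129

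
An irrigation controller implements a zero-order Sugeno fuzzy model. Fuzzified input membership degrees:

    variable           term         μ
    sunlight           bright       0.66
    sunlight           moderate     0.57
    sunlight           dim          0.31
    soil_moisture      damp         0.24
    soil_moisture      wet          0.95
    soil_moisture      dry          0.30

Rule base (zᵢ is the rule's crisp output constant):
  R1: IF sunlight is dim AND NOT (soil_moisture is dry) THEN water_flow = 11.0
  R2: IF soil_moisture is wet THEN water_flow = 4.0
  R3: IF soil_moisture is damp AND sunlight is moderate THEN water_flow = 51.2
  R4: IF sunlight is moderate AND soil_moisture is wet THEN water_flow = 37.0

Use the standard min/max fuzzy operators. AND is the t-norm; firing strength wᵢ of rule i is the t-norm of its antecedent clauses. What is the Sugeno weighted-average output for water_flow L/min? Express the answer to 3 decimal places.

19.608

R1 (z=11.0): dim=0.31, ¬dry=1−0.30=0.70; AND[min(a, b)] → w = 0.31
R2 (z=4.0): wet=0.95 → w = 0.95
R3 (z=51.2): damp=0.24, moderate=0.57; AND[min(a, b)] → w = 0.24
R4 (z=37.0): moderate=0.57, wet=0.95; AND[min(a, b)] → w = 0.57
Weighted average = (0.31·11.0 + 0.95·4.0 + 0.24·51.2 + 0.57·37.0) / (0.31 + 0.95 + 0.24 + 0.57)
  = 40.5880 / 2.0700 = 19.608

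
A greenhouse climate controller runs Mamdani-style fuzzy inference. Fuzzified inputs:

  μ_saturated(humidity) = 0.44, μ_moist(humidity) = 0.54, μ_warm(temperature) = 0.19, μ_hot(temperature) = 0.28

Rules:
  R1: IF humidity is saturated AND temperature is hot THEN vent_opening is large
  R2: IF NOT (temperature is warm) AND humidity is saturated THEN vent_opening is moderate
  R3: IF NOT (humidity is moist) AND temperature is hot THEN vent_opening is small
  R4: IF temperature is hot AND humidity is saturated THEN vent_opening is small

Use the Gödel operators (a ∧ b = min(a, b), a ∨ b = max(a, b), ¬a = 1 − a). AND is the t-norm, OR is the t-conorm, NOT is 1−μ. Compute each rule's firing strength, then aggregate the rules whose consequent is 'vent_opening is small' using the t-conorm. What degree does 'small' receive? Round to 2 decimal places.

0.28

R1: saturated=0.44, hot=0.28; AND[min(a, b)] → w = 0.28
R2: ¬warm=1−0.19=0.81, saturated=0.44; AND[min(a, b)] → w = 0.44
R3: ¬moist=1−0.54=0.46, hot=0.28; AND[min(a, b)] → w = 0.28
R4: hot=0.28, saturated=0.44; AND[min(a, b)] → w = 0.28
Rules with consequent 'small': {R3, R4} → strengths 0.28, 0.28
Aggregate via t-conorm [max(a, b)]: 0.28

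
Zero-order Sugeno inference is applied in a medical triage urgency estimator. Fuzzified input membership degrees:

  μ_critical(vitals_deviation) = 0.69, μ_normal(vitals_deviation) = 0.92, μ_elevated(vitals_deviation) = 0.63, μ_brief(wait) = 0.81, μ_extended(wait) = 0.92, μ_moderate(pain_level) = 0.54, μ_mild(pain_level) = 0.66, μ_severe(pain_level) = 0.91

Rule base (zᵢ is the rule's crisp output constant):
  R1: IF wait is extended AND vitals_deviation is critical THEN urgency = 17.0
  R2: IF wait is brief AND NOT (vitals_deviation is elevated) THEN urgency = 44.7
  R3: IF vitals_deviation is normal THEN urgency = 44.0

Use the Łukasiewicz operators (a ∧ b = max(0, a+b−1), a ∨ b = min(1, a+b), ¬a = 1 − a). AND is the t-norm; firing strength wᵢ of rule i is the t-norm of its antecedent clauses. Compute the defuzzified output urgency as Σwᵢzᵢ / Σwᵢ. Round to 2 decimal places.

34.44

R1 (z=17.0): extended=0.92, critical=0.69; AND[max(0, a+b−1)] → w = 0.61
R2 (z=44.7): brief=0.81, ¬elevated=1−0.63=0.37; AND[max(0, a+b−1)] → w = 0.18
R3 (z=44.0): normal=0.92 → w = 0.92
Weighted average = (0.61·17.0 + 0.18·44.7 + 0.92·44.0) / (0.61 + 0.18 + 0.92)
  = 58.8960 / 1.7100 = 34.44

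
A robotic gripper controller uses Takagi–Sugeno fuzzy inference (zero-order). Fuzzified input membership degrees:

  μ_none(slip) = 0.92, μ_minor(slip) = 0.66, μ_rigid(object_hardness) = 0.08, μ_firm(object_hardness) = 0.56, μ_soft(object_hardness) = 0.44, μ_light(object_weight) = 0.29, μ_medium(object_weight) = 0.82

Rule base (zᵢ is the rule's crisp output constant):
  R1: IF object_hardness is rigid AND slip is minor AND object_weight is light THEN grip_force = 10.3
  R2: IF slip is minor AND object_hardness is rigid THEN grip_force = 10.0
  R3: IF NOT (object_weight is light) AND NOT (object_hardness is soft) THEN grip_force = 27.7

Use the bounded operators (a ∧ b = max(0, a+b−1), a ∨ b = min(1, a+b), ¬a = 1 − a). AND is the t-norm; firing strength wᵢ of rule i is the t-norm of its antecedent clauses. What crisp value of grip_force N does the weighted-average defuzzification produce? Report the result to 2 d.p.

R1 (z=10.3): rigid=0.08, minor=0.66, light=0.29; AND[max(0, a+b−1)] → w = 0.00
R2 (z=10.0): minor=0.66, rigid=0.08; AND[max(0, a+b−1)] → w = 0.00
R3 (z=27.7): ¬light=1−0.29=0.71, ¬soft=1−0.44=0.56; AND[max(0, a+b−1)] → w = 0.27
Weighted average = (0.00·10.3 + 0.00·10.0 + 0.27·27.7) / (0.00 + 0.00 + 0.27)
  = 7.4790 / 0.2700 = 27.70

27.70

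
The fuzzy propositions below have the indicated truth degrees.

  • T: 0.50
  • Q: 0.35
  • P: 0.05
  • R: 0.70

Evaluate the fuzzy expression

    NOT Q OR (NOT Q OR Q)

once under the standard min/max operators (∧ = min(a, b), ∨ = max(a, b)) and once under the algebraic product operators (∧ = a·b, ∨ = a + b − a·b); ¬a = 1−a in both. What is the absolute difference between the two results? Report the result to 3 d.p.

Under standard min/max:
  NOT Q = 1 − 0.35 = 0.65
  NOT Q = 1 − 0.35 = 0.65
  NOT Q OR Q = max(a, b) on (0.65, 0.35) = 0.65
  NOT Q OR (NOT Q OR Q) = max(a, b) on (0.65, 0.65) = 0.65
  → value = 0.6500
Under algebraic product:
  NOT Q = 1 − 0.3500 = 0.6500
  NOT Q = 1 − 0.3500 = 0.6500
  NOT Q OR Q = a + b − a·b on (0.6500, 0.3500) = 0.7725
  NOT Q OR (NOT Q OR Q) = a + b − a·b on (0.6500, 0.7725) = 0.9204
  → value = 0.9204
|0.6500 − 0.9204| = 0.270

0.270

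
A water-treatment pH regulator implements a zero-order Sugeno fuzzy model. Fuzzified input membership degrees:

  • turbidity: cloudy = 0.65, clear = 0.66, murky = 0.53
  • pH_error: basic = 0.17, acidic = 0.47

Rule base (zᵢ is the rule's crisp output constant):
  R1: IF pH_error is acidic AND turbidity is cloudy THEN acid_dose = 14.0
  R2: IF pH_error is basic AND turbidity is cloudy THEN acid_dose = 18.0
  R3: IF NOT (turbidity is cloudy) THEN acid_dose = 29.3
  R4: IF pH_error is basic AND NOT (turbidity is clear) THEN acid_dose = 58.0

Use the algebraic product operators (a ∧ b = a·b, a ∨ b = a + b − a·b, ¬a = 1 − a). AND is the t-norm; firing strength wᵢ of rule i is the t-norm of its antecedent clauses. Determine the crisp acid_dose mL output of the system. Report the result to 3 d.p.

24.124

R1 (z=14.0): acidic=0.47, cloudy=0.65; AND[a·b] → w = 0.3055
R2 (z=18.0): basic=0.17, cloudy=0.65; AND[a·b] → w = 0.1105
R3 (z=29.3): ¬cloudy=1−0.65=0.35 → w = 0.3500
R4 (z=58.0): basic=0.17, ¬clear=1−0.66=0.34; AND[a·b] → w = 0.0578
Weighted average = (0.3055·14.0 + 0.1105·18.0 + 0.3500·29.3 + 0.0578·58.0) / (0.3055 + 0.1105 + 0.3500 + 0.0578)
  = 19.8734 / 0.8238 = 24.124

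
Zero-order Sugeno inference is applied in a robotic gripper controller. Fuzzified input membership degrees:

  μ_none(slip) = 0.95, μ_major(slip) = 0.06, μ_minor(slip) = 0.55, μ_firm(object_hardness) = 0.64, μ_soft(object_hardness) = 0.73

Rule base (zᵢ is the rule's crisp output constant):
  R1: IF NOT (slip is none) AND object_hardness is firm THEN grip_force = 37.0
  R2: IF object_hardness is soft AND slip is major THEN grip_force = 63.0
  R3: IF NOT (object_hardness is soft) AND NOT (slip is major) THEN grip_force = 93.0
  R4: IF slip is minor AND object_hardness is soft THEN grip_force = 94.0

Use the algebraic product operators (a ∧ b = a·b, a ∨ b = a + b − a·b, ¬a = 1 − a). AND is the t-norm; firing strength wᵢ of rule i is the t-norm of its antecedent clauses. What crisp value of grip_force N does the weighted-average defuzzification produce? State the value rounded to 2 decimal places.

89.30

R1 (z=37.0): ¬none=1−0.95=0.05, firm=0.64; AND[a·b] → w = 0.0320
R2 (z=63.0): soft=0.73, major=0.06; AND[a·b] → w = 0.0438
R3 (z=93.0): ¬soft=1−0.73=0.27, ¬major=1−0.06=0.94; AND[a·b] → w = 0.2538
R4 (z=94.0): minor=0.55, soft=0.73; AND[a·b] → w = 0.4015
Weighted average = (0.0320·37.0 + 0.0438·63.0 + 0.2538·93.0 + 0.4015·94.0) / (0.0320 + 0.0438 + 0.2538 + 0.4015)
  = 65.2878 / 0.7311 = 89.30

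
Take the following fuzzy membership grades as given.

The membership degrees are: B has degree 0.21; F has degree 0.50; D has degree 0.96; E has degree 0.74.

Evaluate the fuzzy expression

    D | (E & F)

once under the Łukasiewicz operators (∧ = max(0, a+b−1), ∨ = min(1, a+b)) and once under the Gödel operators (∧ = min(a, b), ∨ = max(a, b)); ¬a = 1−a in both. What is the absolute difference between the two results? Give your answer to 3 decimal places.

0.040

Under Łukasiewicz:
  E & F = max(0, a+b−1) on (0.74, 0.50) = 0.24
  D | (E & F) = min(1, a+b) on (0.96, 0.24) = 1.00
  → value = 1.0000
Under Gödel:
  E & F = min(a, b) on (0.74, 0.50) = 0.50
  D | (E & F) = max(a, b) on (0.96, 0.50) = 0.96
  → value = 0.9600
|1.0000 − 0.9600| = 0.040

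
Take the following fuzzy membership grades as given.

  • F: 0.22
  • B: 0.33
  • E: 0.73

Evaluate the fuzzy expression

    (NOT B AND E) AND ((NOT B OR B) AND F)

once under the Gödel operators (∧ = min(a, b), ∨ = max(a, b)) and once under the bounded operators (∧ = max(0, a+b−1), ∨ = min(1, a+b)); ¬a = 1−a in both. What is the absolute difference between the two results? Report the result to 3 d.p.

0.220

Under Gödel:
  NOT B = 1 − 0.33 = 0.67
  NOT B AND E = min(a, b) on (0.67, 0.73) = 0.67
  NOT B = 1 − 0.33 = 0.67
  NOT B OR B = max(a, b) on (0.67, 0.33) = 0.67
  (NOT B OR B) AND F = min(a, b) on (0.67, 0.22) = 0.22
  (NOT B AND E) AND ((NOT B OR B) AND F) = min(a, b) on (0.67, 0.22) = 0.22
  → value = 0.2200
Under bounded:
  NOT B = 1 − 0.33 = 0.67
  NOT B AND E = max(0, a+b−1) on (0.67, 0.73) = 0.40
  NOT B = 1 − 0.33 = 0.67
  NOT B OR B = min(1, a+b) on (0.67, 0.33) = 1.00
  (NOT B OR B) AND F = max(0, a+b−1) on (1.00, 0.22) = 0.22
  (NOT B AND E) AND ((NOT B OR B) AND F) = max(0, a+b−1) on (0.40, 0.22) = 0.00
  → value = 0.0000
|0.2200 − 0.0000| = 0.220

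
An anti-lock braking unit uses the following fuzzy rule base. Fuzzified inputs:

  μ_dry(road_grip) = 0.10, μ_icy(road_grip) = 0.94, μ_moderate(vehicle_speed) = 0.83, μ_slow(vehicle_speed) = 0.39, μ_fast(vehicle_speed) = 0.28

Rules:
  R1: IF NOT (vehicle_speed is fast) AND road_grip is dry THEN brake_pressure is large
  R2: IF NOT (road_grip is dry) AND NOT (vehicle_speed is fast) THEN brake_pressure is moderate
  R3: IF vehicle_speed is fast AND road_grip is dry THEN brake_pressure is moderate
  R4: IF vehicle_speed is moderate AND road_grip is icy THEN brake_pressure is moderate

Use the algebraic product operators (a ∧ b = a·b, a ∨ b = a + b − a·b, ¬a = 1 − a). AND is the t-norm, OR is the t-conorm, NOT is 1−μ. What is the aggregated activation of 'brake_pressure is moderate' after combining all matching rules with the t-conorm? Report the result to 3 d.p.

0.925

R1: ¬fast=1−0.28=0.72, dry=0.10; AND[a·b] → w = 0.0720
R2: ¬dry=1−0.10=0.90, ¬fast=1−0.28=0.72; AND[a·b] → w = 0.6480
R3: fast=0.28, dry=0.10; AND[a·b] → w = 0.0280
R4: moderate=0.83, icy=0.94; AND[a·b] → w = 0.7802
Rules with consequent 'moderate': {R2, R3, R4} → strengths 0.6480, 0.0280, 0.7802
Aggregate via t-conorm [a + b − a·b]: 0.9248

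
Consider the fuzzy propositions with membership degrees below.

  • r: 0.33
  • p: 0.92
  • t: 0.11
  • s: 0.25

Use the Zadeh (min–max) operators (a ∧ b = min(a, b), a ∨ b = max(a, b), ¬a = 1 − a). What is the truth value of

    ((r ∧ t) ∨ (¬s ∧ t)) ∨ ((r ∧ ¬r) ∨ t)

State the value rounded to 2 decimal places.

0.33

r ∧ t = min(a, b) on (0.33, 0.11) = 0.11
¬s = 1 − 0.25 = 0.75
¬s ∧ t = min(a, b) on (0.75, 0.11) = 0.11
(r ∧ t) ∨ (¬s ∧ t) = max(a, b) on (0.11, 0.11) = 0.11
¬r = 1 − 0.33 = 0.67
r ∧ ¬r = min(a, b) on (0.33, 0.67) = 0.33
(r ∧ ¬r) ∨ t = max(a, b) on (0.33, 0.11) = 0.33
((r ∧ t) ∨ (¬s ∧ t)) ∨ ((r ∧ ¬r) ∨ t) = max(a, b) on (0.11, 0.33) = 0.33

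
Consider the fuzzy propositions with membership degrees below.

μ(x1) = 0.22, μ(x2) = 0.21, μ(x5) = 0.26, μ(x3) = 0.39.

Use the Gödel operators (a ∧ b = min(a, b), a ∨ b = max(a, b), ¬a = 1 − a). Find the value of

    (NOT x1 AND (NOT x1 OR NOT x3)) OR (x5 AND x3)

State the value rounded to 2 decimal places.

0.78

NOT x1 = 1 − 0.22 = 0.78
NOT x1 = 1 − 0.22 = 0.78
NOT x3 = 1 − 0.39 = 0.61
NOT x1 OR NOT x3 = max(a, b) on (0.78, 0.61) = 0.78
NOT x1 AND (NOT x1 OR NOT x3) = min(a, b) on (0.78, 0.78) = 0.78
x5 AND x3 = min(a, b) on (0.26, 0.39) = 0.26
(NOT x1 AND (NOT x1 OR NOT x3)) OR (x5 AND x3) = max(a, b) on (0.78, 0.26) = 0.78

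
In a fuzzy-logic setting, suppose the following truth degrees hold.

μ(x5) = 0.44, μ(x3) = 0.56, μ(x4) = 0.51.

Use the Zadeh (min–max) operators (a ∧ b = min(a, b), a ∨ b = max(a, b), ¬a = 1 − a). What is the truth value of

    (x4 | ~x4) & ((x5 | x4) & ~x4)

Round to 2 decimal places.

~x4 = 1 − 0.51 = 0.49
x4 | ~x4 = max(a, b) on (0.51, 0.49) = 0.51
x5 | x4 = max(a, b) on (0.44, 0.51) = 0.51
~x4 = 1 − 0.51 = 0.49
(x5 | x4) & ~x4 = min(a, b) on (0.51, 0.49) = 0.49
(x4 | ~x4) & ((x5 | x4) & ~x4) = min(a, b) on (0.51, 0.49) = 0.49

0.49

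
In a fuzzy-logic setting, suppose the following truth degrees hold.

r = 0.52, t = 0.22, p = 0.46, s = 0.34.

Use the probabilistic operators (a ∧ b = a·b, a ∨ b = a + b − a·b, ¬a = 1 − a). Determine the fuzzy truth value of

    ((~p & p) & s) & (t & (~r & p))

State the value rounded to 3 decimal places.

~p = 1 − 0.4600 = 0.5400
~p & p = a·b on (0.5400, 0.4600) = 0.2484
(~p & p) & s = a·b on (0.2484, 0.3400) = 0.0845
~r = 1 − 0.5200 = 0.4800
~r & p = a·b on (0.4800, 0.4600) = 0.2208
t & (~r & p) = a·b on (0.2200, 0.2208) = 0.0486
((~p & p) & s) & (t & (~r & p)) = a·b on (0.0845, 0.0486) = 0.0041

0.004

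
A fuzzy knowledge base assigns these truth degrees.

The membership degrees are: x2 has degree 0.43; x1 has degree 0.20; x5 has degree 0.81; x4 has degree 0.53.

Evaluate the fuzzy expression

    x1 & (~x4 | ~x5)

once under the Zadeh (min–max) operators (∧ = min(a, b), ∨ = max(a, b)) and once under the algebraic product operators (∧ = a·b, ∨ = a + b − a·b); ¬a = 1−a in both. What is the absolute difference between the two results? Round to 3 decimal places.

Under Zadeh (min–max):
  ~x4 = 1 − 0.53 = 0.47
  ~x5 = 1 − 0.81 = 0.19
  ~x4 | ~x5 = max(a, b) on (0.47, 0.19) = 0.47
  x1 & (~x4 | ~x5) = min(a, b) on (0.20, 0.47) = 0.20
  → value = 0.2000
Under algebraic product:
  ~x4 = 1 − 0.5300 = 0.4700
  ~x5 = 1 − 0.8100 = 0.1900
  ~x4 | ~x5 = a + b − a·b on (0.4700, 0.1900) = 0.5707
  x1 & (~x4 | ~x5) = a·b on (0.2000, 0.5707) = 0.1141
  → value = 0.1141
|0.2000 − 0.1141| = 0.086

0.086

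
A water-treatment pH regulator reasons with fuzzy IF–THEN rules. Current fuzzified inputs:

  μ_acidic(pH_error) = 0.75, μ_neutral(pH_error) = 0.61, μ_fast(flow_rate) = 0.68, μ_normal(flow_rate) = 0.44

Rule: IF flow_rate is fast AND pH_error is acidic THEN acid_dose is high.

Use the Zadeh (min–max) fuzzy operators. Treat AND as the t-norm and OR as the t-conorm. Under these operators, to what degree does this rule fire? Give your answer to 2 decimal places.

firing strength: fast=0.68, acidic=0.75; AND[min(a, b)] → w = 0.68

0.68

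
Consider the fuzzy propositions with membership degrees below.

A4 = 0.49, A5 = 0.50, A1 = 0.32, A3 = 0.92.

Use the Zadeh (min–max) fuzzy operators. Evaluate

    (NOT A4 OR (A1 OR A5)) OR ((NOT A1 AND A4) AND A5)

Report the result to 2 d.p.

0.51

NOT A4 = 1 − 0.49 = 0.51
A1 OR A5 = max(a, b) on (0.32, 0.50) = 0.50
NOT A4 OR (A1 OR A5) = max(a, b) on (0.51, 0.50) = 0.51
NOT A1 = 1 − 0.32 = 0.68
NOT A1 AND A4 = min(a, b) on (0.68, 0.49) = 0.49
(NOT A1 AND A4) AND A5 = min(a, b) on (0.49, 0.50) = 0.49
(NOT A4 OR (A1 OR A5)) OR ((NOT A1 AND A4) AND A5) = max(a, b) on (0.51, 0.49) = 0.51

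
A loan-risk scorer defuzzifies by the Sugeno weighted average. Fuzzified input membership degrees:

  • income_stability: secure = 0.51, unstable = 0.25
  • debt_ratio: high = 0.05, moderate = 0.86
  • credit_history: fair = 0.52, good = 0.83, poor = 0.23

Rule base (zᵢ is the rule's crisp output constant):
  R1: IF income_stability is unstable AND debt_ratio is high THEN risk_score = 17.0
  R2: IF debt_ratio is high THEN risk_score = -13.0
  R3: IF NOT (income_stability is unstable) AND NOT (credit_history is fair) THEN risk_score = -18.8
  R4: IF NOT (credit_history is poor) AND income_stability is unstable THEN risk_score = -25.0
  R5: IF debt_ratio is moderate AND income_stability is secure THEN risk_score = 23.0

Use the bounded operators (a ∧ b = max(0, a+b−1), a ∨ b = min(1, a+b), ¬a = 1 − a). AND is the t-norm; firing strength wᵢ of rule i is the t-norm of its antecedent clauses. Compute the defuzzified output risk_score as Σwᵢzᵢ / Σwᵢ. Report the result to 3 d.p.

R1 (z=17.0): unstable=0.25, high=0.05; AND[max(0, a+b−1)] → w = 0.00
R2 (z=-13.0): high=0.05 → w = 0.05
R3 (z=-18.8): ¬unstable=1−0.25=0.75, ¬fair=1−0.52=0.48; AND[max(0, a+b−1)] → w = 0.23
R4 (z=-25.0): ¬poor=1−0.23=0.77, unstable=0.25; AND[max(0, a+b−1)] → w = 0.02
R5 (z=23.0): moderate=0.86, secure=0.51; AND[max(0, a+b−1)] → w = 0.37
Weighted average = (0.00·17.0 + 0.05·-13.0 + 0.23·-18.8 + 0.02·-25.0 + 0.37·23.0) / (0.00 + 0.05 + 0.23 + 0.02 + 0.37)
  = 3.0360 / 0.6700 = 4.531

4.531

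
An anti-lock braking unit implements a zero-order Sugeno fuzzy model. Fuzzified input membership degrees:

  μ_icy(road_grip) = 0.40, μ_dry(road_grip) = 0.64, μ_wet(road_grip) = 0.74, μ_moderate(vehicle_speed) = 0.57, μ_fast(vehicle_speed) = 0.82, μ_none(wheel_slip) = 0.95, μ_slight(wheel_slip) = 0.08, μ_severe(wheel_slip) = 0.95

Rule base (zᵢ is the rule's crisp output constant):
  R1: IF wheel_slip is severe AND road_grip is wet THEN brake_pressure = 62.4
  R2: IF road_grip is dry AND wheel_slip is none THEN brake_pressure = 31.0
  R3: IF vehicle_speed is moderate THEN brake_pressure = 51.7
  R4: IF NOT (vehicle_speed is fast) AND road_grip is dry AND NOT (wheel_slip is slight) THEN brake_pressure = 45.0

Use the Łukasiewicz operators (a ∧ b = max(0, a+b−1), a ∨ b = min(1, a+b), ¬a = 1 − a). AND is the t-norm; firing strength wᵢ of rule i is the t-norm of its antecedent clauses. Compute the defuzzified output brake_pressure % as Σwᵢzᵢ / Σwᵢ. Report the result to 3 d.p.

49.089

R1 (z=62.4): severe=0.95, wet=0.74; AND[max(0, a+b−1)] → w = 0.69
R2 (z=31.0): dry=0.64, none=0.95; AND[max(0, a+b−1)] → w = 0.59
R3 (z=51.7): moderate=0.57 → w = 0.57
R4 (z=45.0): ¬fast=1−0.82=0.18, dry=0.64, ¬slight=1−0.08=0.92; AND[max(0, a+b−1)] → w = 0.00
Weighted average = (0.69·62.4 + 0.59·31.0 + 0.57·51.7 + 0.00·45.0) / (0.69 + 0.59 + 0.57 + 0.00)
  = 90.8150 / 1.8500 = 49.089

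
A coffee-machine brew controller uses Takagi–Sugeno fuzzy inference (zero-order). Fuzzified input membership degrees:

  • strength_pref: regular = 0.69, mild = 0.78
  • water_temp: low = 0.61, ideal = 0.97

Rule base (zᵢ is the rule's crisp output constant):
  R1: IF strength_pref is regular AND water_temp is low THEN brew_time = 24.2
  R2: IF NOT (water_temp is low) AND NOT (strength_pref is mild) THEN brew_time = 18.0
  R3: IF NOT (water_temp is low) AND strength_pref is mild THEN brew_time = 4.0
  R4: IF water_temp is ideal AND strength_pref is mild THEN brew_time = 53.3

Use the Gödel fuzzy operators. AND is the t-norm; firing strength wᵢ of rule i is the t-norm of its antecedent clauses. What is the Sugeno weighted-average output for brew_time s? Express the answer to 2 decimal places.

R1 (z=24.2): regular=0.69, low=0.61; AND[min(a, b)] → w = 0.61
R2 (z=18.0): ¬low=1−0.61=0.39, ¬mild=1−0.78=0.22; AND[min(a, b)] → w = 0.22
R3 (z=4.0): ¬low=1−0.61=0.39, mild=0.78; AND[min(a, b)] → w = 0.39
R4 (z=53.3): ideal=0.97, mild=0.78; AND[min(a, b)] → w = 0.78
Weighted average = (0.61·24.2 + 0.22·18.0 + 0.39·4.0 + 0.78·53.3) / (0.61 + 0.22 + 0.39 + 0.78)
  = 61.8560 / 2.0000 = 30.93

30.93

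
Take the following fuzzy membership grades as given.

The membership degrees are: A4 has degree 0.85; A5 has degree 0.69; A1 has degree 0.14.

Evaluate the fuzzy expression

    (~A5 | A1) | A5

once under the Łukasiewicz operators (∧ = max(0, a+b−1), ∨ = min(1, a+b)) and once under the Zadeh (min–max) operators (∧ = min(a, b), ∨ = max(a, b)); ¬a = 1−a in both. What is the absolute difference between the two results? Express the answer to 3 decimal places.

Under Łukasiewicz:
  ~A5 = 1 − 0.69 = 0.31
  ~A5 | A1 = min(1, a+b) on (0.31, 0.14) = 0.45
  (~A5 | A1) | A5 = min(1, a+b) on (0.45, 0.69) = 1.00
  → value = 1.0000
Under Zadeh (min–max):
  ~A5 = 1 − 0.69 = 0.31
  ~A5 | A1 = max(a, b) on (0.31, 0.14) = 0.31
  (~A5 | A1) | A5 = max(a, b) on (0.31, 0.69) = 0.69
  → value = 0.6900
|1.0000 − 0.6900| = 0.310

0.310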